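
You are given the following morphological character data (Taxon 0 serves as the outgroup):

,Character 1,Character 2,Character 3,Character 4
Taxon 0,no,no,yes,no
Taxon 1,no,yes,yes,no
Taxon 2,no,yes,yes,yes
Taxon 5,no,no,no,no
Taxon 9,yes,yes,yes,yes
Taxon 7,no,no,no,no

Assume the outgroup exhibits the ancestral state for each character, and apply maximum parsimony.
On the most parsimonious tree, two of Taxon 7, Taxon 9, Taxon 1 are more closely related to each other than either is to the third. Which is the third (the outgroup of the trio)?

Character polarity is set by the outgroup: the derived state is whichever differs from the outgroup's state, so for Character 3 the derived state is 'no', and for the remaining characters it is 'yes'.
Character 1 (derived state 'yes') is unique to Taxon 9 (autapomorphy; uninformative for grouping).
Character 2 (derived state 'yes') is shared by Taxon 1, Taxon 2, and Taxon 9 — a synapomorphy uniting that clade.
Character 3: derived state 'no' in Taxon 5 and Taxon 7 only — synapomorphy for {Taxon 5, Taxon 7}.
Only Taxon 2 and Taxon 9 show the derived state 'yes' for Character 4, supporting them as a clade.
Most parsimonious ingroup topology: ((Taxon 1,(Taxon 2,Taxon 9)),(Taxon 5,Taxon 7)).
Taxon 1 and Taxon 9 share a more recent common ancestor with each other than either does with Taxon 7, so Taxon 7 is the least closely related of the three.

Taxon 7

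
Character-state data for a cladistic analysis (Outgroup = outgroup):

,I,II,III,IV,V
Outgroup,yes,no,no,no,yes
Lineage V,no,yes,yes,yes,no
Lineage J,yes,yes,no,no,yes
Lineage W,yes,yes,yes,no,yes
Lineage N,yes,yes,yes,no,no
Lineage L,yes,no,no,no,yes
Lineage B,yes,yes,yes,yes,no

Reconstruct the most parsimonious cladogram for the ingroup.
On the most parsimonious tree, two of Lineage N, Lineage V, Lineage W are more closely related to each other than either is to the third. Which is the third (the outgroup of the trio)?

Character polarity is set by the outgroup: the derived state is whichever differs from the outgroup's state, so for I, V the derived state is 'no', and for the remaining characters it is 'yes'.
I: derived state 'no' in Lineage V only — an autapomorphy, so it tells us nothing about relationships among taxa.
Only Lineage B, Lineage J, Lineage N, Lineage V, and Lineage W show the derived state 'yes' for II, supporting them as a clade.
III: derived state 'yes' in Lineage B, Lineage N, Lineage V, and Lineage W only — synapomorphy for {Lineage B, Lineage N, Lineage V, Lineage W}.
IV (derived state 'yes') is shared by Lineage B and Lineage V — a synapomorphy uniting that clade.
Only Lineage B, Lineage N, and Lineage V show the derived state 'no' for V, supporting them as a clade.
Most parsimonious ingroup topology: (((((Lineage V,Lineage B),Lineage N),Lineage W),Lineage J),Lineage L).
Lineage N and Lineage V share a more recent common ancestor with each other than either does with Lineage W, so Lineage W is the least closely related of the three.

Lineage W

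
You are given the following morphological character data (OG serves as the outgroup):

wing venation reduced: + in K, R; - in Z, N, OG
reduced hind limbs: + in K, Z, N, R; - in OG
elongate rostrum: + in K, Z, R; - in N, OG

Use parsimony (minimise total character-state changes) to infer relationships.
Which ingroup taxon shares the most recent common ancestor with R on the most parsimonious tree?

K

The outgroup has state '-' for every character, so '+' is the derived state throughout.
Only K and R show the derived state '+' for wing venation reduced, supporting them as a clade.
reduced hind limbs (derived state '+') is shared by all ingroup taxa — unites the whole ingroup.
elongate rostrum (derived state '+') is shared by K, R, and Z — a synapomorphy uniting that clade.
Most parsimonious ingroup topology: ((Z,(R,K)),N).
R and K form a cherry on this tree, so they are sister taxa.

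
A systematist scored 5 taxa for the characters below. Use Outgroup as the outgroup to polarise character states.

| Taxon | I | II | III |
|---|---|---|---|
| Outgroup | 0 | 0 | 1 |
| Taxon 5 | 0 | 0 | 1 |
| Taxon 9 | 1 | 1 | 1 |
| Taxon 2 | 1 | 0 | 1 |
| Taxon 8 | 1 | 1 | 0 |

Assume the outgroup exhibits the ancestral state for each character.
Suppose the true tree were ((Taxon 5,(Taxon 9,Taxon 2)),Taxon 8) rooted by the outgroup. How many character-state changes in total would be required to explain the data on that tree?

Map each character onto ((Taxon 5,(Taxon 9,Taxon 2)),Taxon 8) (rooted by Outgroup) and count the minimum state changes it requires (Fitch parsimony):
I: 2; II: 2; III: 1.
Total tree length = 5.

5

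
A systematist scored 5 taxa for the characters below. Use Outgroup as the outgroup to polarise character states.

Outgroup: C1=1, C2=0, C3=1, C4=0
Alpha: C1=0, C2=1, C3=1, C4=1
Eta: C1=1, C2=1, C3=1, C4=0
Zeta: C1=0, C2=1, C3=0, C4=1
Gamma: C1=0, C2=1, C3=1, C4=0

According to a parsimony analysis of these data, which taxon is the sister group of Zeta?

Character polarity is set by the outgroup: the derived state is whichever differs from the outgroup's state, so for C1, C3 the derived state is '0', and for the remaining characters it is '1'.
C1 (derived state '0') is shared by Alpha, Gamma, and Zeta — a synapomorphy uniting that clade.
C2 (derived state '1') is shared by all ingroup taxa — unites the whole ingroup.
C3: derived state '0' in Zeta only — an autapomorphy, so it tells us nothing about relationships among taxa.
Only Alpha and Zeta show the derived state '1' for C4, supporting them as a clade.
Most parsimonious ingroup topology: (((Alpha,Zeta),Gamma),Eta).
Zeta and Alpha form a cherry on this tree, so they are sister taxa.

Alpha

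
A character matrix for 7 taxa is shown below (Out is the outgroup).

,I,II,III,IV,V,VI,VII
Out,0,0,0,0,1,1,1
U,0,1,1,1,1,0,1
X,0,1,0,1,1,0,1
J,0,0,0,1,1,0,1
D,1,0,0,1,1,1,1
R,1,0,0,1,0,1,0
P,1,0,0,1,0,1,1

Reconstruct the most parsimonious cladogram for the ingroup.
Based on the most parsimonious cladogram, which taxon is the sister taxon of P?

R

Character polarity is set by the outgroup: the derived state is whichever differs from the outgroup's state, so for V, VI, VII the derived state is '0', and for the remaining characters it is '1'.
I: derived state '1' in D, P, and R only — synapomorphy for {D, P, R}.
II: derived state '1' in U and X only — synapomorphy for {U, X}.
III: derived state '1' in U only — an autapomorphy, so it tells us nothing about relationships among taxa.
IV (derived state '1') is shared by all ingroup taxa — unites the whole ingroup.
V: derived state '0' in P and R only — synapomorphy for {P, R}.
VI: derived state '0' in J, U, and X only — synapomorphy for {J, U, X}.
VII (derived state '0') is unique to R (autapomorphy; uninformative for grouping).
Most parsimonious ingroup topology: (((U,X),J),(D,(R,P))).
P and R form a cherry on this tree, so they are sister taxa.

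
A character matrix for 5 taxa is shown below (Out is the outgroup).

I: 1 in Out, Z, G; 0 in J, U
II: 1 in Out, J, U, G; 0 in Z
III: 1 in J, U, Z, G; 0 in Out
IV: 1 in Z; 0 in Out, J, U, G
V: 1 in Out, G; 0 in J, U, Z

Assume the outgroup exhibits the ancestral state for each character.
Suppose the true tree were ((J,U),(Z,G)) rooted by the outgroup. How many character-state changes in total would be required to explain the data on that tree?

Map each character onto ((J,U),(Z,G)) (rooted by Out) and count the minimum state changes it requires (Fitch parsimony):
I: 1; II: 1; III: 1; IV: 1; V: 2.
Total tree length = 6.

6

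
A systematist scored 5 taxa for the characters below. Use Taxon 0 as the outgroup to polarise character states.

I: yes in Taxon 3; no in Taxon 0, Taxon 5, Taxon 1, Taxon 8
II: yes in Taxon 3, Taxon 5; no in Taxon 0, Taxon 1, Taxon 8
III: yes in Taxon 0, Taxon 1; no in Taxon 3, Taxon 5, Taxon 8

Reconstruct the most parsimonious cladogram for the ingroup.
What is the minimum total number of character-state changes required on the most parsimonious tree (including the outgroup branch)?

Character polarity is set by the outgroup: the derived state is whichever differs from the outgroup's state, so for III the derived state is 'no', and for the remaining characters it is 'yes'.
I: derived state 'yes' in Taxon 3 only — an autapomorphy, so it tells us nothing about relationships among taxa.
II (derived state 'yes') is shared by Taxon 3 and Taxon 5 — a synapomorphy uniting that clade.
Only Taxon 3, Taxon 5, and Taxon 8 show the derived state 'no' for III, supporting them as a clade.
Most parsimonious ingroup topology: (((Taxon 3,Taxon 5),Taxon 8),Taxon 1).
Changes per character on this tree: I: 1; II: 1; III: 1.
Total = 3.

3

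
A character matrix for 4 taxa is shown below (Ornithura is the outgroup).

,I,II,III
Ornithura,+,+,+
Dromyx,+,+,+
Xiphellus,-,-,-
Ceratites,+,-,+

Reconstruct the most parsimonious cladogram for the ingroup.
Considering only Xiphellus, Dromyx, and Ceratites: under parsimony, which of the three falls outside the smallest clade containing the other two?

Dromyx

The outgroup has state '+' for every character, so '-' is the derived state throughout.
I: derived state '-' in Xiphellus only — an autapomorphy, so it tells us nothing about relationships among taxa.
Only Ceratites and Xiphellus show the derived state '-' for II, supporting them as a clade.
III (derived state '-') is unique to Xiphellus (autapomorphy; uninformative for grouping).
Most parsimonious ingroup topology: (Dromyx,(Xiphellus,Ceratites)).
Ceratites and Xiphellus share a more recent common ancestor with each other than either does with Dromyx, so Dromyx is the least closely related of the three.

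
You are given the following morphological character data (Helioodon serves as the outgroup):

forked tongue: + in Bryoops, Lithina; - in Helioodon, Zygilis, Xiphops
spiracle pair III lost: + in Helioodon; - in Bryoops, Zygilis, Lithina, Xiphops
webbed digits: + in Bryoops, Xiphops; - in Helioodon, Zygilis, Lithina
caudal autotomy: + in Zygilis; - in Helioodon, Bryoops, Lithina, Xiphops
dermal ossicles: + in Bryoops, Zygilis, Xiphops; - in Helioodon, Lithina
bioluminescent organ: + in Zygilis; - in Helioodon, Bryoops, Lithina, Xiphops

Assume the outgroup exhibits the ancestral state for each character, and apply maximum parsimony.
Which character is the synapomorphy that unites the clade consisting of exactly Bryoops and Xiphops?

webbed digits

Character polarity is set by the outgroup: the derived state is whichever differs from the outgroup's state, so for spiracle pair III lost the derived state is '-', and for the remaining characters it is '+'.
forked tongue (state '+') occurs in Bryoops and Lithina but conflicts with the nesting implied by the other characters — most parsimoniously interpreted as homoplasy.
spiracle pair III lost (derived state '-') is shared by all ingroup taxa — unites the whole ingroup.
webbed digits: derived state '+' in Bryoops and Xiphops only — synapomorphy for {Bryoops, Xiphops}.
caudal autotomy: derived state '+' in Zygilis only — an autapomorphy, so it tells us nothing about relationships among taxa.
dermal ossicles (derived state '+') is shared by Bryoops, Xiphops, and Zygilis — a synapomorphy uniting that clade.
bioluminescent organ: derived state '+' in Zygilis only — an autapomorphy, so it tells us nothing about relationships among taxa.
Most parsimonious ingroup topology: (((Bryoops,Xiphops),Zygilis),Lithina).
The clade {Bryoops, Xiphops} is supported by webbed digits: its derived state '+' occurs in exactly those taxa and in no other taxon (including the outgroup).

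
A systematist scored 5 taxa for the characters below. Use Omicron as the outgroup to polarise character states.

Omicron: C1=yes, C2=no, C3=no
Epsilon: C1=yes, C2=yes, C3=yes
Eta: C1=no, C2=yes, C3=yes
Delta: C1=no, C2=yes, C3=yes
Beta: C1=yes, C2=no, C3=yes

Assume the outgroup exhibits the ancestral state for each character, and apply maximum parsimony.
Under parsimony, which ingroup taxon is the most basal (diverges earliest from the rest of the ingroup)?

Character polarity is set by the outgroup: the derived state is whichever differs from the outgroup's state, so for C1 the derived state is 'no', and for the remaining characters it is 'yes'.
C1 (derived state 'no') is shared by Delta and Eta — a synapomorphy uniting that clade.
C2 (derived state 'yes') is shared by Delta, Epsilon, and Eta — a synapomorphy uniting that clade.
C3 (derived state 'yes') is shared by all ingroup taxa — unites the whole ingroup.
Most parsimonious ingroup topology: ((Epsilon,(Eta,Delta)),Beta).
Beta is sister to the clade containing all other ingroup taxa, so it is the earliest-diverging (most basal) ingroup lineage.

Beta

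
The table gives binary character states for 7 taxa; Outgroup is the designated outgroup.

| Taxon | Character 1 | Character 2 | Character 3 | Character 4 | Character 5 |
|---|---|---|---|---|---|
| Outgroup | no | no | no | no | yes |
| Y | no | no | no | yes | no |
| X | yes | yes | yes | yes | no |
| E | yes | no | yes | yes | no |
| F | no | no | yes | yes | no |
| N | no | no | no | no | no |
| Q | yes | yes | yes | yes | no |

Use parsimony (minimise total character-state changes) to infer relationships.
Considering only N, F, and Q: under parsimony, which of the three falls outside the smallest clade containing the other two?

N

Character polarity is set by the outgroup: the derived state is whichever differs from the outgroup's state, so for Character 5 the derived state is 'no', and for the remaining characters it is 'yes'.
Character 1: derived state 'yes' in E, Q, and X only — synapomorphy for {E, Q, X}.
Character 2: derived state 'yes' in Q and X only — synapomorphy for {Q, X}.
Character 3: derived state 'yes' in E, F, Q, and X only — synapomorphy for {E, F, Q, X}.
Character 4: derived state 'yes' in E, F, Q, X, and Y only — synapomorphy for {E, F, Q, X, Y}.
Character 5 (derived state 'no') is shared by all ingroup taxa — unites the whole ingroup.
Most parsimonious ingroup topology: ((Y,(((X,Q),E),F)),N).
Q and F share a more recent common ancestor with each other than either does with N, so N is the least closely related of the three.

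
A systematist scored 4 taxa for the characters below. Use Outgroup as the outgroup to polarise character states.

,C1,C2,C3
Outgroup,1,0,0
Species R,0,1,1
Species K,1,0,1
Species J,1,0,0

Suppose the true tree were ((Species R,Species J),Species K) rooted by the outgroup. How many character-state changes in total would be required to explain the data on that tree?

4

Map each character onto ((Species R,Species J),Species K) (rooted by Outgroup) and count the minimum state changes it requires (Fitch parsimony):
C1: 1; C2: 1; C3: 2.
Total tree length = 4.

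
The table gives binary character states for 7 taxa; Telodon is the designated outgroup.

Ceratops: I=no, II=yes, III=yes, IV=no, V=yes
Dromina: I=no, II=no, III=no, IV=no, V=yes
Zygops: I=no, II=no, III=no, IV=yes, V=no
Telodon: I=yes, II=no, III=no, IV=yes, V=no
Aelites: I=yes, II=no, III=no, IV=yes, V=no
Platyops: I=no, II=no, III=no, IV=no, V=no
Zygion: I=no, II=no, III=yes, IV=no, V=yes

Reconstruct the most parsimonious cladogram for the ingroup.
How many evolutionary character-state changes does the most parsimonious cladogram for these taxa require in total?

5

Character polarity is set by the outgroup: the derived state is whichever differs from the outgroup's state, so for I, IV the derived state is 'no', and for the remaining characters it is 'yes'.
I: derived state 'no' in Ceratops, Dromina, Platyops, Zygion, and Zygops only — synapomorphy for {Ceratops, Dromina, Platyops, Zygion, Zygops}.
II: derived state 'yes' in Ceratops only — an autapomorphy, so it tells us nothing about relationships among taxa.
III: derived state 'yes' in Ceratops and Zygion only — synapomorphy for {Ceratops, Zygion}.
IV (derived state 'no') is shared by Ceratops, Dromina, Platyops, and Zygion — a synapomorphy uniting that clade.
V: derived state 'yes' in Ceratops, Dromina, and Zygion only — synapomorphy for {Ceratops, Dromina, Zygion}.
Most parsimonious ingroup topology: (((Platyops,((Ceratops,Zygion),Dromina)),Zygops),Aelites).
Changes per character on this tree: I: 1; II: 1; III: 1; IV: 1; V: 1.
Total = 5.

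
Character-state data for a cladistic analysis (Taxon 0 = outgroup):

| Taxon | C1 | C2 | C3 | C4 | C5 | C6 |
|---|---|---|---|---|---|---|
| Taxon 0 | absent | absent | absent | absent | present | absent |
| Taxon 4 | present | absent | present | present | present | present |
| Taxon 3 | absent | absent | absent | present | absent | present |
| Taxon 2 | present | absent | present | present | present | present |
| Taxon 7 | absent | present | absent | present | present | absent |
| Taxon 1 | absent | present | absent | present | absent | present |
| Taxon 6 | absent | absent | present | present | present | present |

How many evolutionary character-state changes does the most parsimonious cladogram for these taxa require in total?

7

Character polarity is set by the outgroup: the derived state is whichever differs from the outgroup's state, so for C5 the derived state is 'absent', and for the remaining characters it is 'present'.
C1 (derived state 'present') is shared by Taxon 2 and Taxon 4 — a synapomorphy uniting that clade.
C2 (state 'present') occurs in Taxon 1 and Taxon 7 but conflicts with the nesting implied by the other characters — most parsimoniously interpreted as homoplasy.
Only Taxon 2, Taxon 4, and Taxon 6 show the derived state 'present' for C3, supporting them as a clade.
All ingroup taxa share the derived state 'present' for C4; it defines the ingroup but does not resolve relationships within it.
C5 (derived state 'absent') is shared by Taxon 1 and Taxon 3 — a synapomorphy uniting that clade.
Only Taxon 1, Taxon 2, Taxon 3, Taxon 4, and Taxon 6 show the derived state 'present' for C6, supporting them as a clade.
Most parsimonious ingroup topology: ((((Taxon 4,Taxon 2),Taxon 6),(Taxon 3,Taxon 1)),Taxon 7).
Changes per character on this tree: C1: 1; C2: 2; C3: 1; C4: 1; C5: 1; C6: 1.
Total = 7.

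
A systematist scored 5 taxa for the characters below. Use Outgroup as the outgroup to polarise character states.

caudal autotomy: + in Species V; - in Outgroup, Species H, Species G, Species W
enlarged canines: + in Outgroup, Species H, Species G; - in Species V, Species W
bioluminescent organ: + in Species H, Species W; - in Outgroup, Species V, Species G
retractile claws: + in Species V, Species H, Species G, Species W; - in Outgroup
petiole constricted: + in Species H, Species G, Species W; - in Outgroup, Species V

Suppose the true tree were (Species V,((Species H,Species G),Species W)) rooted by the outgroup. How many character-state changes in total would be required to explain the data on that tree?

7

Map each character onto (Species V,((Species H,Species G),Species W)) (rooted by Outgroup) and count the minimum state changes it requires (Fitch parsimony):
caudal autotomy: 1; enlarged canines: 2; bioluminescent organ: 2; retractile claws: 1; petiole constricted: 1.
Total tree length = 7.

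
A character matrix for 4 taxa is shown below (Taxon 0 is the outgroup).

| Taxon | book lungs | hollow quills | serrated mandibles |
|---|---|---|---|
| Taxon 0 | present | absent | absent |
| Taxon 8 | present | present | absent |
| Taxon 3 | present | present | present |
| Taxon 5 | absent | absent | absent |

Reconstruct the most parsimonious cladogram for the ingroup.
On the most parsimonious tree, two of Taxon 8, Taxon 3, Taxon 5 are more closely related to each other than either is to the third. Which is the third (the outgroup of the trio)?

Character polarity is set by the outgroup: the derived state is whichever differs from the outgroup's state, so for book lungs the derived state is 'absent', and for the remaining characters it is 'present'.
book lungs: derived state 'absent' in Taxon 5 only — an autapomorphy, so it tells us nothing about relationships among taxa.
hollow quills (derived state 'present') is shared by Taxon 3 and Taxon 8 — a synapomorphy uniting that clade.
serrated mandibles: derived state 'present' in Taxon 3 only — an autapomorphy, so it tells us nothing about relationships among taxa.
Most parsimonious ingroup topology: ((Taxon 8,Taxon 3),Taxon 5).
Taxon 3 and Taxon 8 share a more recent common ancestor with each other than either does with Taxon 5, so Taxon 5 is the least closely related of the three.

Taxon 5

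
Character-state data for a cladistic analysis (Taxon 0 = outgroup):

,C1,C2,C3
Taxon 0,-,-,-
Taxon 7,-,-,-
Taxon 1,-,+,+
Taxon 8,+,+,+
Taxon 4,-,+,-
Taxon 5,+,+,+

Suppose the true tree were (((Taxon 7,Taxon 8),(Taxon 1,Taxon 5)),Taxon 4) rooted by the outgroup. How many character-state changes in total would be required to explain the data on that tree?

6

Map each character onto (((Taxon 7,Taxon 8),(Taxon 1,Taxon 5)),Taxon 4) (rooted by Taxon 0) and count the minimum state changes it requires (Fitch parsimony):
C1: 2; C2: 2; C3: 2.
Total tree length = 6.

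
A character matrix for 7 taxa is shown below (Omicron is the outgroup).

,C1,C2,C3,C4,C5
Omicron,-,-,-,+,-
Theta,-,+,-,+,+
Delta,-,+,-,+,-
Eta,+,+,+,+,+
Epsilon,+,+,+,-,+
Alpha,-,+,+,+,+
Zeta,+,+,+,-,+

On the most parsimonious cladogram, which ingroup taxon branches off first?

Delta

Character polarity is set by the outgroup: the derived state is whichever differs from the outgroup's state, so for C4 the derived state is '-', and for the remaining characters it is '+'.
C1 (derived state '+') is shared by Epsilon, Eta, and Zeta — a synapomorphy uniting that clade.
All ingroup taxa share the derived state '+' for C2; it defines the ingroup but does not resolve relationships within it.
C3 (derived state '+') is shared by Alpha, Epsilon, Eta, and Zeta — a synapomorphy uniting that clade.
Only Epsilon and Zeta show the derived state '-' for C4, supporting them as a clade.
C5: derived state '+' in Alpha, Epsilon, Eta, Theta, and Zeta only — synapomorphy for {Alpha, Epsilon, Eta, Theta, Zeta}.
Most parsimonious ingroup topology: ((Theta,((Eta,(Epsilon,Zeta)),Alpha)),Delta).
Delta is sister to the clade containing all other ingroup taxa, so it is the earliest-diverging (most basal) ingroup lineage.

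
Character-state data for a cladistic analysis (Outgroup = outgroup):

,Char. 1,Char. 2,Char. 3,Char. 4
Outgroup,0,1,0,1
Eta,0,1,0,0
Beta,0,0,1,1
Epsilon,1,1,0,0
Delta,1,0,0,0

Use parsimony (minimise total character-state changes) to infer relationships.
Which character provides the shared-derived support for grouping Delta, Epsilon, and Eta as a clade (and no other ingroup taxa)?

Char. 4

Character polarity is set by the outgroup: the derived state is whichever differs from the outgroup's state, so for Char. 2, Char. 4 the derived state is '0', and for the remaining characters it is '1'.
Char. 1: derived state '1' in Delta and Epsilon only — synapomorphy for {Delta, Epsilon}.
Char. 2 groups Beta and Delta, which is incompatible with the clades supported by the remaining characters; treating it as convergent (homoplasy) costs fewer steps than any alternative tree.
Char. 3: derived state '1' in Beta only — an autapomorphy, so it tells us nothing about relationships among taxa.
Char. 4: derived state '0' in Delta, Epsilon, and Eta only — synapomorphy for {Delta, Epsilon, Eta}.
Most parsimonious ingroup topology: (Beta,((Delta,Epsilon),Eta)).
The clade {Delta, Epsilon, Eta} is supported by Char. 4: its derived state '0' occurs in exactly those taxa and in no other taxon (including the outgroup).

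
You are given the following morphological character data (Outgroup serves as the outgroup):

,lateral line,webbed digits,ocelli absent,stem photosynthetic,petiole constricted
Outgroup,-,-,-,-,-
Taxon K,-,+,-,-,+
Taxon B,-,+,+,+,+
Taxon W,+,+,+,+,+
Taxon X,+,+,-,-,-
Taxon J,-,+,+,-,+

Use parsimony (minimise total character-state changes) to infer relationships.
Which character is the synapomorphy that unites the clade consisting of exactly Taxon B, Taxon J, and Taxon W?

The outgroup has state '-' for every character, so '+' is the derived state throughout.
lateral line groups Taxon W and Taxon X, which is incompatible with the clades supported by the remaining characters; treating it as convergent (homoplasy) costs fewer steps than any alternative tree.
webbed digits (derived state '+') is shared by all ingroup taxa — unites the whole ingroup.
Only Taxon B, Taxon J, and Taxon W show the derived state '+' for ocelli absent, supporting them as a clade.
stem photosynthetic: derived state '+' in Taxon B and Taxon W only — synapomorphy for {Taxon B, Taxon W}.
petiole constricted: derived state '+' in Taxon B, Taxon J, Taxon K, and Taxon W only — synapomorphy for {Taxon B, Taxon J, Taxon K, Taxon W}.
Most parsimonious ingroup topology: ((Taxon K,((Taxon B,Taxon W),Taxon J)),Taxon X).
The clade {Taxon B, Taxon J, Taxon W} is supported by ocelli absent: its derived state '+' occurs in exactly those taxa and in no other taxon (including the outgroup).

ocelli absent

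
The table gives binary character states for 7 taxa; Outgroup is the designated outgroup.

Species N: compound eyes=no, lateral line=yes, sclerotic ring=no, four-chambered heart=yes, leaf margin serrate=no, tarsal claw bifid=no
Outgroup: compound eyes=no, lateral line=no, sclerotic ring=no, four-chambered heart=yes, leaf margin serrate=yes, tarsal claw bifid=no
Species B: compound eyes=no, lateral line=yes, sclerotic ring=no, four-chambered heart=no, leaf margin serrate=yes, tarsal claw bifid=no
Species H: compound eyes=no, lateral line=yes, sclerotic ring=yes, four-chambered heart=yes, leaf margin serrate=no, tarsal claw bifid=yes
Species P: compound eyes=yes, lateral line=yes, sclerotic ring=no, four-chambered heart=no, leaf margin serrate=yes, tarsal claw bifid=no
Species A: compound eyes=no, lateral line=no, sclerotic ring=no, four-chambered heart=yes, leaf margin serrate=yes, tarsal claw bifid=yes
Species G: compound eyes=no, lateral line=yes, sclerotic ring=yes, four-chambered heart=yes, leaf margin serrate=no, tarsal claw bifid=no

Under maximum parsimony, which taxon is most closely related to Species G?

Character polarity is set by the outgroup: the derived state is whichever differs from the outgroup's state, so for four-chambered heart, leaf margin serrate the derived state is 'no', and for the remaining characters it is 'yes'.
compound eyes (derived state 'yes') is unique to Species P (autapomorphy; uninformative for grouping).
lateral line: derived state 'yes' in Species B, Species G, Species H, Species N, and Species P only — synapomorphy for {Species B, Species G, Species H, Species N, Species P}.
sclerotic ring (derived state 'yes') is shared by Species G and Species H — a synapomorphy uniting that clade.
four-chambered heart (derived state 'no') is shared by Species B and Species P — a synapomorphy uniting that clade.
leaf margin serrate (derived state 'no') is shared by Species G, Species H, and Species N — a synapomorphy uniting that clade.
tarsal claw bifid (state 'yes') occurs in Species A and Species H but conflicts with the nesting implied by the other characters — most parsimoniously interpreted as homoplasy.
Most parsimonious ingroup topology: (((Species B,Species P),((Species H,Species G),Species N)),Species A).
Species G and Species H form a cherry on this tree, so they are sister taxa.

Species H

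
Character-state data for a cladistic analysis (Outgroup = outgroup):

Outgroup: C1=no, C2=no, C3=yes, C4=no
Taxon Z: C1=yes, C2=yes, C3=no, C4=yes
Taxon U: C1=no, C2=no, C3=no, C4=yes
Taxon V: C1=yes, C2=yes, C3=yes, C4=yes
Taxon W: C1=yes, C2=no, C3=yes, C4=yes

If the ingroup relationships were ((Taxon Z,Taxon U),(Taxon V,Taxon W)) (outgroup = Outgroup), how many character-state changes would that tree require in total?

6

Map each character onto ((Taxon Z,Taxon U),(Taxon V,Taxon W)) (rooted by Outgroup) and count the minimum state changes it requires (Fitch parsimony):
C1: 2; C2: 2; C3: 1; C4: 1.
Total tree length = 6.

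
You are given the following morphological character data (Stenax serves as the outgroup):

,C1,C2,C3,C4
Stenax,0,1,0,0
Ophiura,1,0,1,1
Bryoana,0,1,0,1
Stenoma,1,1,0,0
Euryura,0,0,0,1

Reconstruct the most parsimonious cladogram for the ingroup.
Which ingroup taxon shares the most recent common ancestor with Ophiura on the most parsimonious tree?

Character polarity is set by the outgroup: the derived state is whichever differs from the outgroup's state, so for C2 the derived state is '0', and for the remaining characters it is '1'.
C1 (state '1') occurs in Ophiura and Stenoma but conflicts with the nesting implied by the other characters — most parsimoniously interpreted as homoplasy.
Only Euryura and Ophiura show the derived state '0' for C2, supporting them as a clade.
C3 (derived state '1') is unique to Ophiura (autapomorphy; uninformative for grouping).
C4 (derived state '1') is shared by Bryoana, Euryura, and Ophiura — a synapomorphy uniting that clade.
Most parsimonious ingroup topology: (((Ophiura,Euryura),Bryoana),Stenoma).
Ophiura and Euryura form a cherry on this tree, so they are sister taxa.

Euryura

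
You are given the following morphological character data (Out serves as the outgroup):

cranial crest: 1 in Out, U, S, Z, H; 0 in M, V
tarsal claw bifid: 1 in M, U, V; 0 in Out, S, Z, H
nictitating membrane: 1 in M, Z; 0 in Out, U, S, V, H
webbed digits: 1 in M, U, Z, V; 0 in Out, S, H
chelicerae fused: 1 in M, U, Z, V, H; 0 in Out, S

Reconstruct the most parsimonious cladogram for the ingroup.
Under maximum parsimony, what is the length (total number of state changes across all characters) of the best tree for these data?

6

Character polarity is set by the outgroup: the derived state is whichever differs from the outgroup's state, so for cranial crest the derived state is '0', and for the remaining characters it is '1'.
Only M and V show the derived state '0' for cranial crest, supporting them as a clade.
tarsal claw bifid (derived state '1') is shared by M, U, and V — a synapomorphy uniting that clade.
nictitating membrane groups M and Z, which is incompatible with the clades supported by the remaining characters; treating it as convergent (homoplasy) costs fewer steps than any alternative tree.
webbed digits (derived state '1') is shared by M, U, V, and Z — a synapomorphy uniting that clade.
Only H, M, U, V, and Z show the derived state '1' for chelicerae fused, supporting them as a clade.
Most parsimonious ingroup topology: (((((M,V),U),Z),H),S).
Changes per character on this tree: cranial crest: 1; tarsal claw bifid: 1; nictitating membrane: 2; webbed digits: 1; chelicerae fused: 1.
Total = 6.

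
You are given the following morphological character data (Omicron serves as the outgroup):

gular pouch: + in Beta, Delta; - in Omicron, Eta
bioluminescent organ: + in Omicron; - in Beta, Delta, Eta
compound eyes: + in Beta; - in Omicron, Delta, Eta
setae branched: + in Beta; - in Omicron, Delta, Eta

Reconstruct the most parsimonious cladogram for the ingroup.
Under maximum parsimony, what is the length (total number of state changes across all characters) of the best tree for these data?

4

Character polarity is set by the outgroup: the derived state is whichever differs from the outgroup's state, so for bioluminescent organ the derived state is '-', and for the remaining characters it is '+'.
gular pouch: derived state '+' in Beta and Delta only — synapomorphy for {Beta, Delta}.
All ingroup taxa share the derived state '-' for bioluminescent organ; it defines the ingroup but does not resolve relationships within it.
compound eyes: derived state '+' in Beta only — an autapomorphy, so it tells us nothing about relationships among taxa.
setae branched (derived state '+') is unique to Beta (autapomorphy; uninformative for grouping).
Most parsimonious ingroup topology: ((Beta,Delta),Eta).
Changes per character on this tree: gular pouch: 1; bioluminescent organ: 1; compound eyes: 1; setae branched: 1.
Total = 4.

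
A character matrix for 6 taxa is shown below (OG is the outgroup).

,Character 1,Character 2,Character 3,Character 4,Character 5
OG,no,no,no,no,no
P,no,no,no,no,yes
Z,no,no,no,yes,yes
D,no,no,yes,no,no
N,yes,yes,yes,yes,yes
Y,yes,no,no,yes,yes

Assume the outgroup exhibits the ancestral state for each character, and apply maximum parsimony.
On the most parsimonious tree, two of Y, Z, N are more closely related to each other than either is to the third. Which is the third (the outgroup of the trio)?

Z

The outgroup has state 'no' for every character, so 'yes' is the derived state throughout.
Character 1: derived state 'yes' in N and Y only — synapomorphy for {N, Y}.
Character 2: derived state 'yes' in N only — an autapomorphy, so it tells us nothing about relationships among taxa.
Character 3 (state 'yes') occurs in D and N but conflicts with the nesting implied by the other characters — most parsimoniously interpreted as homoplasy.
Only N, Y, and Z show the derived state 'yes' for Character 4, supporting them as a clade.
Only N, P, Y, and Z show the derived state 'yes' for Character 5, supporting them as a clade.
Most parsimonious ingroup topology: (D,(P,((Y,N),Z))).
N and Y share a more recent common ancestor with each other than either does with Z, so Z is the least closely related of the three.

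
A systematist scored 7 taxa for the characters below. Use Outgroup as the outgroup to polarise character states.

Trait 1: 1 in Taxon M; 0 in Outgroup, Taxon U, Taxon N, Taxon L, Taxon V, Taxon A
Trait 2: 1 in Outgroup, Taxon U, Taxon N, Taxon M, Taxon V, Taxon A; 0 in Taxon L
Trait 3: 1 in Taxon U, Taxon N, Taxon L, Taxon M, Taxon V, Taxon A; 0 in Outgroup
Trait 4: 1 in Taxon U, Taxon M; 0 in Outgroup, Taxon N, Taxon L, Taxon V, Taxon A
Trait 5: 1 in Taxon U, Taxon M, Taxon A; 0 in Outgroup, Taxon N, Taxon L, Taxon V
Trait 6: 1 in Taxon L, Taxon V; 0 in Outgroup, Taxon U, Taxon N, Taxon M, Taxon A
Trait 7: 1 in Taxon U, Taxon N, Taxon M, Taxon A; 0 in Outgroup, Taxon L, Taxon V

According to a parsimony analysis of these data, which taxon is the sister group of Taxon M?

Taxon U

Character polarity is set by the outgroup: the derived state is whichever differs from the outgroup's state, so for Trait 2 the derived state is '0', and for the remaining characters it is '1'.
Trait 1: derived state '1' in Taxon M only — an autapomorphy, so it tells us nothing about relationships among taxa.
Trait 2 (derived state '0') is unique to Taxon L (autapomorphy; uninformative for grouping).
Trait 3 (derived state '1') is shared by all ingroup taxa — unites the whole ingroup.
Trait 4: derived state '1' in Taxon M and Taxon U only — synapomorphy for {Taxon M, Taxon U}.
Trait 5 (derived state '1') is shared by Taxon A, Taxon M, and Taxon U — a synapomorphy uniting that clade.
Only Taxon L and Taxon V show the derived state '1' for Trait 6, supporting them as a clade.
Trait 7: derived state '1' in Taxon A, Taxon M, Taxon N, and Taxon U only — synapomorphy for {Taxon A, Taxon M, Taxon N, Taxon U}.
Most parsimonious ingroup topology: ((((Taxon U,Taxon M),Taxon A),Taxon N),(Taxon L,Taxon V)).
Taxon M and Taxon U form a cherry on this tree, so they are sister taxa.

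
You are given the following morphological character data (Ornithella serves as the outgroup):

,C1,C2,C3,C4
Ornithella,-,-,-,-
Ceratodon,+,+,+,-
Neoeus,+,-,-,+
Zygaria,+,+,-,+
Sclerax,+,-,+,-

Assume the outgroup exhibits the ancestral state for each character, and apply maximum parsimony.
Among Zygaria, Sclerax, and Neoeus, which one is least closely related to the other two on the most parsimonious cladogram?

The outgroup has state '-' for every character, so '+' is the derived state throughout.
All ingroup taxa share the derived state '+' for C1; it defines the ingroup but does not resolve relationships within it.
C2 (state '+') occurs in Ceratodon and Zygaria but conflicts with the nesting implied by the other characters — most parsimoniously interpreted as homoplasy.
Only Ceratodon and Sclerax show the derived state '+' for C3, supporting them as a clade.
C4 (derived state '+') is shared by Neoeus and Zygaria — a synapomorphy uniting that clade.
Most parsimonious ingroup topology: ((Ceratodon,Sclerax),(Neoeus,Zygaria)).
Neoeus and Zygaria share a more recent common ancestor with each other than either does with Sclerax, so Sclerax is the least closely related of the three.

Sclerax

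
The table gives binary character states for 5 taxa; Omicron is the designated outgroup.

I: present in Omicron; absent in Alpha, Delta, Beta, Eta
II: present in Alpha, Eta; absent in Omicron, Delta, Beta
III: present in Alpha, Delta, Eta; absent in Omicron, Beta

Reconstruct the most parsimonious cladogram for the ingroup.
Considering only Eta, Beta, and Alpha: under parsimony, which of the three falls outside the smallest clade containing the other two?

Character polarity is set by the outgroup: the derived state is whichever differs from the outgroup's state, so for I the derived state is 'absent', and for the remaining characters it is 'present'.
I (derived state 'absent') is shared by all ingroup taxa — unites the whole ingroup.
II (derived state 'present') is shared by Alpha and Eta — a synapomorphy uniting that clade.
Only Alpha, Delta, and Eta show the derived state 'present' for III, supporting them as a clade.
Most parsimonious ingroup topology: (((Alpha,Eta),Delta),Beta).
Eta and Alpha share a more recent common ancestor with each other than either does with Beta, so Beta is the least closely related of the three.

Beta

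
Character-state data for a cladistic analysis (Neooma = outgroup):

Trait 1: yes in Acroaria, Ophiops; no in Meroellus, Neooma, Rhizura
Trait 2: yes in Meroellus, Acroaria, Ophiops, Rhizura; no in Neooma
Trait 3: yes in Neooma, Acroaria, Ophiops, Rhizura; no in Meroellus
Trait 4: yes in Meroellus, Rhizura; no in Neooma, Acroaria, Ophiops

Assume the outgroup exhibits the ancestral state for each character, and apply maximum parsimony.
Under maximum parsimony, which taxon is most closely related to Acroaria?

Character polarity is set by the outgroup: the derived state is whichever differs from the outgroup's state, so for Trait 3 the derived state is 'no', and for the remaining characters it is 'yes'.
Trait 1 (derived state 'yes') is shared by Acroaria and Ophiops — a synapomorphy uniting that clade.
Trait 2 (derived state 'yes') is shared by all ingroup taxa — unites the whole ingroup.
Trait 3 (derived state 'no') is unique to Meroellus (autapomorphy; uninformative for grouping).
Trait 4: derived state 'yes' in Meroellus and Rhizura only — synapomorphy for {Meroellus, Rhizura}.
Most parsimonious ingroup topology: ((Meroellus,Rhizura),(Acroaria,Ophiops)).
Acroaria and Ophiops form a cherry on this tree, so they are sister taxa.

Ophiops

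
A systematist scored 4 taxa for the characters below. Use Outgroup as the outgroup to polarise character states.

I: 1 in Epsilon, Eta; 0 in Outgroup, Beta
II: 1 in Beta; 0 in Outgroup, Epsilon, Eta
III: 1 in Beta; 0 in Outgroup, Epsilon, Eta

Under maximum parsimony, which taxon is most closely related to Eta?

Epsilon

The outgroup has state '0' for every character, so '1' is the derived state throughout.
I (derived state '1') is shared by Epsilon and Eta — a synapomorphy uniting that clade.
II: derived state '1' in Beta only — an autapomorphy, so it tells us nothing about relationships among taxa.
III: derived state '1' in Beta only — an autapomorphy, so it tells us nothing about relationships among taxa.
Most parsimonious ingroup topology: ((Epsilon,Eta),Beta).
Eta and Epsilon form a cherry on this tree, so they are sister taxa.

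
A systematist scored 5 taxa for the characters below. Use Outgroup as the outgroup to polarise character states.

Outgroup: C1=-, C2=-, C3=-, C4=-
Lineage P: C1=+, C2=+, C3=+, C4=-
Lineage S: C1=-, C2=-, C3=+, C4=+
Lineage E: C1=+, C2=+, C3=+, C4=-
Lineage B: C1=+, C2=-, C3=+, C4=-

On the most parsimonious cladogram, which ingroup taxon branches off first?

The outgroup has state '-' for every character, so '+' is the derived state throughout.
C1 (derived state '+') is shared by Lineage B, Lineage E, and Lineage P — a synapomorphy uniting that clade.
Only Lineage E and Lineage P show the derived state '+' for C2, supporting them as a clade.
C3 (derived state '+') is shared by all ingroup taxa — unites the whole ingroup.
C4 (derived state '+') is unique to Lineage S (autapomorphy; uninformative for grouping).
Most parsimonious ingroup topology: (Lineage S,(Lineage B,(Lineage E,Lineage P))).
Lineage S is sister to the clade containing all other ingroup taxa, so it is the earliest-diverging (most basal) ingroup lineage.

Lineage S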